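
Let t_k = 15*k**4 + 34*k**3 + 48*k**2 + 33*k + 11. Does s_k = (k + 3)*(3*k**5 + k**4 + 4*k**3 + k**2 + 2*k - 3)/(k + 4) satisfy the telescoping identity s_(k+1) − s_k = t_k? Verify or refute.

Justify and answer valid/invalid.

Invalid: residual (-12*k**5 - 93*k**4 - 180*k**3 - 224*k**2 - 141*k - 47)/(k**2 + 9*k + 20) ≠ 0.

s_(k+1) = (3*k**6 + 28*k**5 + 102*k**4 + 201*k**3 + 231*k**2 + 148*k + 32)/(k + 5)
s_(k+1) − s_k = (15*k**6 + 157*k**5 + 561*k**4 + 965*k**3 + 1044*k**2 + 618*k + 173)/(k**2 + 9*k + 20)
(s_(k+1) − s_k) − t_k = (-12*k**5 - 93*k**4 - 180*k**3 - 224*k**2 - 141*k - 47)/(k**2 + 9*k + 20)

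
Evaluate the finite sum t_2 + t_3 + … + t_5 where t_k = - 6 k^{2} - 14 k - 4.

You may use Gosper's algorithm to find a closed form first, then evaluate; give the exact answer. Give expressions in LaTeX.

Σ = -536

r(k) = (3*k**2 + 13*k + 12)/(3*k**2 + 7*k + 2) after simplifying.
Factor: A=1; B=1; C=k**2 + 7*k/3 + 2/3.
Key eq: (1)·f(k+1) = (1)·f(k) + (k**2 + 7*k/3 + 2/3).
Bound: deg f ≤ 3.
Solving with deg f ≤ 3: f(k) = k*(k**2 + 2*k - 1)/3.
Certificate R = B(k−1)f/C = k*(k**2 + 2*k - 1)/((k + 2)*(3*k + 1)) gives s_k = 2*k*(-k**2 - 2*k + 1).
s_(k+1) − s_k = -6*k**2 - 14*k - 4 = t_k.
Σ_(k=2)^(5) t_k = s_(6) − s_(2) = -564 − (-28) = -536.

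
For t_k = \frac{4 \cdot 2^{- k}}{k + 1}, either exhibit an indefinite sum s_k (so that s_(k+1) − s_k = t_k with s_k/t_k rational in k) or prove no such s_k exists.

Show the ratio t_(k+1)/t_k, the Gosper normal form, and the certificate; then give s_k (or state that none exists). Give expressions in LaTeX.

Compute t_(k+1)/t_k: get (k + 1)/(2*(k + 2)).
A = k/2 + 1/2, B = k + 2, C = 1.
Key eq: (k/2 + 1/2)·f(k+1) = (k + 1)·f(k) + (1).
Degrees (1,1,0) ⇒ d ≤ -1.
Negative degree bound (-1): no f exists, t_k not Gosper-summable.

not Gosper-summable; s_k does not exist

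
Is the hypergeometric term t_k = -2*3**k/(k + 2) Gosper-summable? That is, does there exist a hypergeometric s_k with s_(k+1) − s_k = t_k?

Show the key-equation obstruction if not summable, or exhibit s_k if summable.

No — t_k has no hypergeometric antidifference.

Step 1: r(k) = 3*(k + 2)/(k + 3).
A = 3*k + 6, B = k + 3, C = 1.
Solve (3*k + 6)·f(k+1) − (k + 2)·f(k) = 1.
Degrees (1,1,0) ⇒ d ≤ -1.
deg f ≤ -1 is impossible — no certificate.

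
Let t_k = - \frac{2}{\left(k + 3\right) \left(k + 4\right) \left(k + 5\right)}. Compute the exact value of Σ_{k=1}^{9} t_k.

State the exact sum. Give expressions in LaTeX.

Σ = -81/1820

t_(k+1)/t_k = (k + 3)/(k + 6).
So A=k + 3 and B=k + 6, with C=1.
Solve (k + 3)·f(k+1) − (k + 5)·f(k) = 1.
deg f ≤ 2 (via 1,1,0).
A polynomial solution: f(k) = k*(k + 7)/24.
Certificate R = B(k−1)f/C = k*(k + 5)*(k + 7)/24 gives s_k = k*(-k - 7)/(12*(k + 3)*(k + 4)).
Check: Δs_k = -2/(k**3 + 12*k**2 + 47*k + 60). ✓
Telescoping: Σ = s_(10) − s_(1) = -85/1092 − (-1/30) = -81/1820.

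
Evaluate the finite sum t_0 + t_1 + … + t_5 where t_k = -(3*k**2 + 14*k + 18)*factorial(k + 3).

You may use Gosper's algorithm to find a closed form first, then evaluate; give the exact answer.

t_(k+1)/t_k = (k + 4)*(14*k + 3*(k + 1)**2 + 32)/(3*k**2 + 14*k + 18).
Gosper form: A/B · C(k+1)/C(k) with A=k + 4, B=1, C=k**2 + 14*k/3 + 6.
Need (k + 4)·f(k+1) − (1)·f(k) = k**2 + 14*k/3 + 6.
d = 1 from the (1,0,2) case.
Coefficient equations give f(k) = (3*k + 2)/3.
Certificate R = B(k−1)f/C = (3*k + 2)/(3*k**2 + 14*k + 18) gives s_k = -(3*k + 2)*factorial(k + 3).
s_(k+1) − s_k = -(3*k**2 + 14*k + 18)*factorial(k + 3) = t_k.
Σ_(k=0)^(5) t_k = s_(6) − s_(0) = -7257600 − (-12) = -7257588.

Σ = -7257588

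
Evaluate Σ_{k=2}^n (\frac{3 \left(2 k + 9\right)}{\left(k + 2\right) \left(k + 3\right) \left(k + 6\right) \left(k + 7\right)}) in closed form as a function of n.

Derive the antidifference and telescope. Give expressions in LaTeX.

S(n) = \frac{3 \left(n^{2} + 10 n - 11\right)}{32 \left(n^{2} + 10 n + 21\right)}

Step 1: r(k) = (k + 2)*(k + 6)*(2*k + 11)/((k + 4)*(k + 8)*(2*k + 9)).
A = k + 2, B = k + 8, C = k**3 + 27*k**2/2 + 121*k/2 + 90.
Solve (k + 2)·f(k+1) − (k + 7)·f(k) = k**3 + 27*k**2/2 + 121*k/2 + 90.
deg f ≤ 5 (via 1,1,3).
A polynomial solution: f(k) = k*(k + 3)*(k + 4)*(k + 5)*(k + 8)/24.
R(k) = B(k−1)·f(k)/C(k) = k*(k + 3)*(k + 7)*(k + 8)/(12*(2*k + 9)); s_k = R·t_k = k*(k + 8)/(4*(k**2 + 8*k + 12)).
s_(k+1) − s_k = 3*(2*k + 9)/(k**4 + 18*k**3 + 113*k**2 + 288*k + 252) = t_k.
s_(n+1) = (n**2 + 10*n + 9)/(4*(n**2 + 10*n + 21)) and s_(2) = 5/32, so S(n) = 3*(n**2 + 10*n - 11)/(32*(n**2 + 10*n + 21)).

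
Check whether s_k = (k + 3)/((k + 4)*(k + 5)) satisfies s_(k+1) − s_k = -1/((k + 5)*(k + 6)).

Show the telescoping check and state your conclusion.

Invalid: residual 2/(k**3 + 15*k**2 + 74*k + 120) ≠ 0.

s_(k+1) = (k + 4)/((k + 5)*(k + 6))
s_(k+1) − s_k = (-k - 2)/(k**3 + 15*k**2 + 74*k + 120)
(s_(k+1) − s_k) − t_k = 2/(k**3 + 15*k**2 + 74*k + 120)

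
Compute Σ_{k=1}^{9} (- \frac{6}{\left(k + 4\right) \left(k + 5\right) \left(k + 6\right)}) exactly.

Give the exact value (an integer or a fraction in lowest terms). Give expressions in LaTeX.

Σ = -3/35

Ratio r(k) = (k + 4)/(k + 7).
Normal form (A,B,C) = (k + 4, k + 7, 1).
Key eq: (k + 4)·f(k+1) = (k + 6)·f(k) + (1).
From deg A=1, deg B=1, deg C=0: d=2.
Solving with deg f ≤ 2: f(k) = k*(k + 9)/40.
Certificate R = B(k−1)f/C = k*(k + 6)*(k + 9)/40 gives s_k = 3*k*(-k - 9)/(20*(k + 4)*(k + 5)).
Δs = -6/(k**3 + 15*k**2 + 74*k + 120), as required.
Σ_(k=1)^(9) t_k = s_(10) − s_(1) = -19/140 − (-1/20) = -3/35.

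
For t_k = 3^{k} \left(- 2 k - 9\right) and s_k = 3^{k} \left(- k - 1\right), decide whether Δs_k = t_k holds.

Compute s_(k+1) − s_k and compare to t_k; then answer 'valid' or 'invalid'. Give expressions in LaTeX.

Invalid: residual 4 \cdot 3^{k} ≠ 0.

s_(k+1) = 3**(k + 1)*(-k - 2)
s_(k+1) − s_k = 3**k*(-2*k - 5)
(s_(k+1) − s_k) − t_k = 4*3**k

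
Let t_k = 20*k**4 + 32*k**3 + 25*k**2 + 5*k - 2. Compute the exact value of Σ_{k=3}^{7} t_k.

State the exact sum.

r(k) = (20*k**4 + 112*k**3 + 241*k**2 + 231*k + 80)/(20*k**4 + 32*k**3 + 25*k**2 + 5*k - 2) after simplifying.
Factor: A=1; B=1; C=k**4 + 8*k**3/5 + 5*k**2/4 + k/4 - 1/10.
Key eq: (1)·f(k+1) = (1)·f(k) + (k**4 + 8*k**3/5 + 5*k**2/4 + k/4 - 1/10).
d = 5 from the (0,0,4) case.
Solve for f: f(k) = k*(4*k**4 - 2*k**3 - k**2 - 2*k - 1)/20 (degree 5 ≤ 5).
So s_k = (B(k−1)f/C)·t_k = (k*(4*k**4 - 2*k**3 - k**2 - 2*k - 1)/(20*k**4 + 32*k**3 + 25*k**2 + 5*k - 2))·t_k = k*(4*k**4 - 2*k**3 - k**2 - 2*k - 1).
s_(k+1) − s_k = 20*k**4 + 32*k**3 + 25*k**2 + 5*k - 2 = t_k.
Σ_(k=3)^(7) t_k = s_(8) − s_(3) = 122232 − (762) = 121470.

Σ = 121470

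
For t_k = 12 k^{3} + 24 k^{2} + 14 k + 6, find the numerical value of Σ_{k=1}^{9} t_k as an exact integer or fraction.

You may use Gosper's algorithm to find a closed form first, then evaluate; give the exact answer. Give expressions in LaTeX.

Σ = 31824

r(k) = (6*k**3 + 30*k**2 + 49*k + 28)/(6*k**3 + 12*k**2 + 7*k + 3) after simplifying.
Normal form (A,B,C) = (1, 1, k**3 + 2*k**2 + 7*k/6 + 1/2).
Solve (1)·f(k+1) − (1)·f(k) = k**3 + 2*k**2 + 7*k/6 + 1/2.
Degrees (0,0,3) ⇒ d ≤ 4.
A polynomial solution: f(k) = k*(3*k**3 + 2*k**2 - 2*k + 3)/12.
Then R = B(k−1)f/C = k*(3*k**3 + 2*k**2 - 2*k + 3)/(2*(6*k**3 + 12*k**2 + 7*k + 3)), so s_k = R(k)·t_k = k*(3*k**3 + 2*k**2 - 2*k + 3).
s_(k+1) − s_k = 12*k**3 + 24*k**2 + 14*k + 6 = t_k.
Evaluate s at k=10 and k=1: 31830 and 6; difference 31824.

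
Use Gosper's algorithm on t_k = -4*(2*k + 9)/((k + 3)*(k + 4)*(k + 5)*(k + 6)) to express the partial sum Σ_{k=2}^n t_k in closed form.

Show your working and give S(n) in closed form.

S(n) = 4*(-n**2 - 10*n + 11)/(35*(n**2 + 10*n + 24))

Ratio r(k) = (k + 3)*(2*k + 11)/((k + 7)*(2*k + 9)).
So A=k + 3 and B=k + 7, with C=k + 9/2.
f must satisfy (k + 3)·f(k+1) − (k + 6)·f(k) = k + 9/2.
Bound: deg f ≤ 3.
Coefficient equations give f(k) = k*(k + 4)*(k + 8)/30.
Get s_k = R·t_k = 4*k*(-k - 8)/(15*(k**2 + 8*k + 15)) with R(k) = B(k−1)f(k)/C(k) = k*(k + 4)*(k + 6)*(k + 8)/(15*(2*k + 9)).
Δs = 4*(-2*k - 9)/(k**4 + 18*k**3 + 119*k**2 + 342*k + 360), as required.
Σ_(k=2)^n t_k = s_(n+1) − s_(2) = (4*(-n**2 - 10*n - 9)/(15*(n**2 + 10*n + 24))) − (-16/105), i.e. 4*(-n**2 - 10*n + 11)/(35*(n**2 + 10*n + 24)).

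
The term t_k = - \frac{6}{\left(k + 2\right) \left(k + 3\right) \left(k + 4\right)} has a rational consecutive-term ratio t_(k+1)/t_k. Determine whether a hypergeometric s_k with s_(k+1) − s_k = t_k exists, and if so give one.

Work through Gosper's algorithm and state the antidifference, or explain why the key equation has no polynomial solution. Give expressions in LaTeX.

s_k = \frac{k \left(- k - 5\right)}{2 \left(k + 2\right) \left(k + 3\right)}

r(k) = (k + 2)/(k + 5) after simplifying.
A = k + 2, B = k + 5, C = 1.
Set up (k + 2)·f(k+1) − (k + 4)·f(k) − (1) = 0.
Bound: deg f ≤ 2.
Coefficient equations give f(k) = k*(k + 5)/12.
Then R = B(k−1)f/C = k*(k + 4)*(k + 5)/12, so s_k = R(k)·t_k = k*(-k - 5)/(2*(k + 2)*(k + 3)).
s_(k+1) − s_k = -6/(k**3 + 9*k**2 + 26*k + 24) = t_k.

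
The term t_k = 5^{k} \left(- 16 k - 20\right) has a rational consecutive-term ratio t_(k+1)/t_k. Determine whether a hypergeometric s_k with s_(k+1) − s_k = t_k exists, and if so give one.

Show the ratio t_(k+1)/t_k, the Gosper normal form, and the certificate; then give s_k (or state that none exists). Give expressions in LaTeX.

Ratio r(k) = 5*(4*k + 9)/(4*k + 5).
So A=5 and B=1, with C=k + 5/4.
Need (5)·f(k+1) − (1)·f(k) = k + 5/4.
d = 1 from the (0,0,1) case.
A polynomial solution: f(k) = k/4.
Certificate R = B(k−1)f/C = k/(4*k + 5) gives s_k = -4*5**k*k.
s_(k+1) − s_k = 5**k*(-16*k - 20) = t_k.

s_k = - 4 \cdot 5^{k} k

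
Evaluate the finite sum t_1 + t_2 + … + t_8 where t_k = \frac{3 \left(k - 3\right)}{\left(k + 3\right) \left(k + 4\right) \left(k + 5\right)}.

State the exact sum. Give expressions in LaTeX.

Σ = -3/130

The ratio is (k - 2)*(k + 3)/((k - 3)*(k + 6)).
Gosper form: A/B · C(k+1)/C(k) with A=k + 3, B=k + 6, C=k - 3.
Set up (k + 3)·f(k+1) − (k + 5)·f(k) − (k - 3) = 0.
Bound: deg f ≤ 2.
Match coefficients ⇒ f(k) = -k.
So s_k = (B(k−1)f/C)·t_k = (-k*(k + 5)/(k - 3))·t_k = -3*k/((k + 3)*(k + 4)).
s_(k+1) − s_k = 3*(k - 3)/(k**3 + 12*k**2 + 47*k + 60) = t_k.
Evaluate s at k=9 and k=1: -9/52 and -3/20; difference -3/130.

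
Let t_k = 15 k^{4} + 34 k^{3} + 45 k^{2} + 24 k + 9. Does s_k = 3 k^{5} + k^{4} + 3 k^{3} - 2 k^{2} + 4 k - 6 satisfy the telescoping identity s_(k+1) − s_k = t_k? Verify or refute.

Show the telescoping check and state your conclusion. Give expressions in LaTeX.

s_(k+1) = 3*k**5 + 16*k**4 + 37*k**3 + 43*k**2 + 28*k + 3
s_(k+1) − s_k = 15*k**4 + 34*k**3 + 45*k**2 + 24*k + 9
(s_(k+1) − s_k) − t_k = 0

valid (s_(k+1) − s_k reduces to t_k)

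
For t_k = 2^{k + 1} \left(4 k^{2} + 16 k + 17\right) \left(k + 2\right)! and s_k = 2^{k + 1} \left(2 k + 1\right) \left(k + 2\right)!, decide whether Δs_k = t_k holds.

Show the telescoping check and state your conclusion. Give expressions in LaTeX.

valid (s_(k+1) − s_k reduces to t_k)

s_(k+1) = 2**(k + 2)*(2*k + 3)*factorial(k + 3)
s_(k+1) − s_k = 2**(k + 1)*(4*k**2 + 16*k + 17)*factorial(k + 2)
(s_(k+1) − s_k) − t_k = 0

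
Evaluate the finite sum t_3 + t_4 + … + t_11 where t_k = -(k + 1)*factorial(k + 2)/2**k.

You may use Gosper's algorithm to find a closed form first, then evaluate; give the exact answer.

Σ = -42567495

t_(k+1)/t_k = (k + 2)*(k + 3)/(2*(k + 1)).
Factor: A=k/2 + 3/2; B=1; C=k + 1.
Solve (k/2 + 3/2)·f(k+1) − (1)·f(k) = k + 1.
From deg A=1, deg B=0, deg C=1: d=0.
A polynomial solution: f(k) = 2.
Certificate R = B(k−1)f/C = 2/(k + 1) gives s_k = -2**(1 - k)*factorial(k + 2).
s_(k+1) − s_k = -(k + 1)*factorial(k + 2)/2**k = t_k.
Evaluate s at k=12 and k=3: -42567525 and -30; difference -42567495.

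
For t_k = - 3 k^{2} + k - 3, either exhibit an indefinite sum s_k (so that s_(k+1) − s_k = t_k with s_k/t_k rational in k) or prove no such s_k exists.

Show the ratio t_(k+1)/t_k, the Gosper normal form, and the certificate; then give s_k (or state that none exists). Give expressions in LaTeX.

s_k = k \left(- k^{2} + 2 k - 4\right)

The ratio is (-k + 3*(k + 1)**2 + 2)/(3*k**2 - k + 3).
Normal form (A,B,C) = (1, 1, k**2 - k/3 + 1).
Set up (1)·f(k+1) − (1)·f(k) − (k**2 - k/3 + 1) = 0.
deg f ≤ 3 (via 0,0,2).
Coefficient equations give f(k) = k*(k**2 - 2*k + 4)/3.
Get s_k = R·t_k = k*(-k**2 + 2*k - 4) with R(k) = B(k−1)f(k)/C(k) = k*(k**2 - 2*k + 4)/(3*k**2 - k + 3).
s_(k+1) − s_k = -3*k**2 + k - 3 = t_k.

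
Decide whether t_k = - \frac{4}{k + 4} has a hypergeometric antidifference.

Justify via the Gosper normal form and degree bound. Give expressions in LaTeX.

No — the linear system for f has no solution.

The ratio is (k + 4)/(k + 5).
So A=k + 4 and B=k + 5, with C=1.
Set up (k + 4)·f(k+1) − (k + 4)·f(k) − (1) = 0.
Bound: deg f ≤ 0.
Put f(k) = c0: A·f(k+1) − B(k−1)·f(k) − C = -1; need -1 = 0 — inconsistent ⇒ no f, not summable.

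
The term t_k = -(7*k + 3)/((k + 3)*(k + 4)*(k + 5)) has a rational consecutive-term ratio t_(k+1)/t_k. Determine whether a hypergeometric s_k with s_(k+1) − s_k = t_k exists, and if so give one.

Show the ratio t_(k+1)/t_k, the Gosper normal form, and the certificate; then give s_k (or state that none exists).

Step 1: r(k) = (k + 3)*(7*k + 10)/((k + 6)*(7*k + 3)).
Gosper form: A/B · C(k+1)/C(k) with A=k + 3, B=k + 6, C=k + 3/7.
Set up (k + 3)·f(k+1) − (k + 5)·f(k) − (k + 3/7) = 0.
d = 2 from the (1,1,1) case.
Match coefficients ⇒ f(k) = k**2/7.
So s_k = (B(k−1)f/C)·t_k = (k**2*(k + 5)/(7*k + 3))·t_k = -k**2/((k + 3)*(k + 4)).
Verify: (-7*k - 3)/(k**3 + 12*k**2 + 47*k + 60) matches t_k.

s_k = -k**2/((k + 3)*(k + 4))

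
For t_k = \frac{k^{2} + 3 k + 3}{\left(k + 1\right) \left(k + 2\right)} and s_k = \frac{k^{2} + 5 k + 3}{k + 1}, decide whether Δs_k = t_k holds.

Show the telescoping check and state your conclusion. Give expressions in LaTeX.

s_(k+1) = (k**2 + 7*k + 9)/(k + 2)
s_(k+1) − s_k = (k**2 + 3*k + 3)/(k**2 + 3*k + 2)
(s_(k+1) − s_k) − t_k = 0

valid; difference matches t_k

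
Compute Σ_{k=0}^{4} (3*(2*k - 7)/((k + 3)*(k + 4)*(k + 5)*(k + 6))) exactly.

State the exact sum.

Σ = -59/720

Step 1: r(k) = (k + 3)*(2*k - 5)/((k + 7)*(2*k - 7)).
So A=k + 3 and B=k + 7, with C=k - 7/2.
Set up (k + 3)·f(k+1) − (k + 6)·f(k) − (k - 7/2) = 0.
d = 3 from the (1,1,1) case.
Solving with deg f ≤ 3: f(k) = -k*(k**2 + 12*k + 92)/90.
Then R = B(k−1)f/C = -k*(k + 6)*(k**2 + 12*k + 92)/(45*(2*k - 7)), so s_k = R(k)·t_k = k*(-k**2 - 12*k - 92)/(15*(k + 3)*(k + 4)*(k + 5)).
Δs = 3*(2*k - 7)/(k**4 + 18*k**3 + 119*k**2 + 342*k + 360), as required.
Telescoping: Σ = s_(5) − s_(0) = -59/720 − (0) = -59/720.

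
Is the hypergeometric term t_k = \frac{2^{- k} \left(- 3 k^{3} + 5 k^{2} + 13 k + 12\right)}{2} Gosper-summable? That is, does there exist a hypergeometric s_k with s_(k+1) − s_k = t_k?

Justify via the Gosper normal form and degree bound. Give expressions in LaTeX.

Yes. s_k = 2^{- k} \left(3 k^{3} + 4 k^{2} + 4 k - 1\right).

Ratio r(k) = (3*k**3 + 4*k**2 - 14*k - 27)/(2*(3*k**3 - 5*k**2 - 13*k - 12)).
A = 1/2, B = 1, C = k**3 - 5*k**2/3 - 13*k/3 - 4.
Need (1/2)·f(k+1) − (1)·f(k) = k**3 - 5*k**2/3 - 13*k/3 - 4.
From deg A=0, deg B=0, deg C=3: d=3.
A polynomial solution: f(k) = -2*(3*k**3 + 4*k**2 + 4*k - 1)/3.
Then R = B(k−1)f/C = -2*(3*k**3 + 4*k**2 + 4*k - 1)/(3*k**3 - 5*k**2 - 13*k - 12), so s_k = R(k)·t_k = (3*k**3 + 4*k**2 + 4*k - 1)/2**k.
Check: Δs_k = (-3*k**3 + 5*k**2 + 13*k + 12)/(2*2**k). ✓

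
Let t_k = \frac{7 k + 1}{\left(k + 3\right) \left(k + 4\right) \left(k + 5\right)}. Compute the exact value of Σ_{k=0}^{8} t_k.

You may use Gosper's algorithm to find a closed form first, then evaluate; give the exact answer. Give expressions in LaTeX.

Step 1: r(k) = (k + 3)*(7*k + 8)/((k + 6)*(7*k + 1)).
Take A(k)=k + 3, B(k)=k + 6, C(k)=k + 1/7.
f must satisfy (k + 3)·f(k+1) − (k + 5)·f(k) = k + 1/7.
Degrees (1,1,1) ⇒ d ≤ 2.
Coefficient equations give f(k) = k*(11*k - 7)/84.
Get s_k = R·t_k = k*(11*k - 7)/(12*(k + 3)*(k + 4)) with R(k) = B(k−1)f(k)/C(k) = k*(k + 5)*(11*k - 7)/(12*(7*k + 1)).
Check: Δs_k = (7*k + 1)/(k**3 + 12*k**2 + 47*k + 60). ✓
Telescoping: Σ = s_(9) − s_(0) = 23/52 − (0) = 23/52.

Σ = 23/52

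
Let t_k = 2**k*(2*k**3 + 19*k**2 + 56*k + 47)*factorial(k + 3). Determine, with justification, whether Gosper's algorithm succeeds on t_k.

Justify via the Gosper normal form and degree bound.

Yes. s_k = 2**k*(k**2 + 4*k + 1)*factorial(k + 3).

r(k) = 2*(2*k**4 + 33*k**3 + 200*k**2 + 524*k + 496)/(2*k**3 + 19*k**2 + 56*k + 47) after simplifying.
So A=2*k + 8 and B=1, with C=k**3 + 19*k**2/2 + 28*k + 47/2.
Key eq: (2*k + 8)·f(k+1) = (1)·f(k) + (k**3 + 19*k**2/2 + 28*k + 47/2).
deg f ≤ 2 (via 1,0,3).
Match coefficients ⇒ f(k) = (k**2 + 4*k + 1)/2.
Certificate R = B(k−1)f/C = (k**2 + 4*k + 1)/(2*k**3 + 19*k**2 + 56*k + 47) gives s_k = 2**k*(k**2 + 4*k + 1)*factorial(k + 3).
s_(k+1) − s_k = 2**k*(2*k**3 + 19*k**2 + 56*k + 47)*factorial(k + 3) = t_k.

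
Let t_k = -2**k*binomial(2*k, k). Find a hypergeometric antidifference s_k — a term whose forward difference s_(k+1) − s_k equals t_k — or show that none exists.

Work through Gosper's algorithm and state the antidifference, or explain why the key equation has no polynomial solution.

t_(k+1)/t_k = 4*(2*k + 1)/(k + 1).
Take A(k)=8*k + 4, B(k)=k + 1, C(k)=1.
Need (8*k + 4)·f(k+1) − (k)·f(k) = 1.
Bound: deg f ≤ -1.
Bound -1 < 0, so the key equation has no polynomial solution.

no hypergeometric antidifference exists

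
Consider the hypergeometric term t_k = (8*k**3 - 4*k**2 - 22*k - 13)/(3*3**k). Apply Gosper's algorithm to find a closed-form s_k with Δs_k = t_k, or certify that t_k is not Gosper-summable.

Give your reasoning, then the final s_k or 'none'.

s_k = (-4*k**3 - 4*k**2 + k + 3)/3**k

Step 1: r(k) = (8*k**3 + 20*k**2 - 6*k - 31)/(3*(8*k**3 - 4*k**2 - 22*k - 13)).
So A=1/3 and B=1, with C=k**3 - k**2/2 - 11*k/4 - 13/8.
f must satisfy (1/3)·f(k+1) − (1)·f(k) = k**3 - k**2/2 - 11*k/4 - 13/8.
deg f ≤ 3 (via 0,0,3).
A polynomial solution: f(k) = -3*(4*k**3 + 4*k**2 - k - 3)/8.
Certificate R = B(k−1)f/C = -3*(4*k**3 + 4*k**2 - k - 3)/(8*k**3 - 4*k**2 - 22*k - 13) gives s_k = (-4*k**3 - 4*k**2 + k + 3)/3**k.
Verify: (8*k**3 - 4*k**2 - 22*k - 13)/(3*3**k) matches t_k.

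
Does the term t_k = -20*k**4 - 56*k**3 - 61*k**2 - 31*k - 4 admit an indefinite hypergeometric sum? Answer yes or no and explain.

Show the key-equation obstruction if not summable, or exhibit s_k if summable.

Yes. s_k = k*(-4*k**4 - 4*k**3 + k**2 + k + 2).

r(k) = (20*k**4 + 136*k**3 + 349*k**2 + 401*k + 172)/(20*k**4 + 56*k**3 + 61*k**2 + 31*k + 4) after simplifying.
Take A(k)=1, B(k)=1, C(k)=k**4 + 14*k**3/5 + 61*k**2/20 + 31*k/20 + 1/5.
f must satisfy (1)·f(k+1) − (1)·f(k) = k**4 + 14*k**3/5 + 61*k**2/20 + 31*k/20 + 1/5.
deg f ≤ 5 (via 0,0,4).
Coefficient equations give f(k) = k*(2*k**2 + k - 2)*(2*k**2 + k + 1)/20.
Then R = B(k−1)f/C = k*(2*k**2 + k - 2)*(2*k**2 + k + 1)/(20*k**4 + 56*k**3 + 61*k**2 + 31*k + 4), so s_k = R(k)·t_k = k*(-4*k**4 - 4*k**3 + k**2 + k + 2).
Δs = -20*k**4 - 56*k**3 - 61*k**2 - 31*k - 4, as required.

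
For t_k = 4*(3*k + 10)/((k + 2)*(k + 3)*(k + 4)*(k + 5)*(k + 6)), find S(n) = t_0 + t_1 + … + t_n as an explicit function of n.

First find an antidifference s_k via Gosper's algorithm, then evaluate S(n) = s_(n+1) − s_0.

Compute t_(k+1)/t_k: get (k + 2)*(3*k + 13)/((k + 7)*(3*k + 10)).
Factor: A=k + 2; B=k + 7; C=k + 10/3.
f must satisfy (k + 2)·f(k+1) − (k + 6)·f(k) = k + 10/3.
deg f ≤ 4 (via 1,1,1).
Solving with deg f ≤ 4: f(k) = k*(k + 3)*(k**2 + 11*k + 38)/120.
So s_k = (B(k−1)f/C)·t_k = (k*(k + 3)*(k + 6)*(k**2 + 11*k + 38)/(40*(3*k + 10)))·t_k = k*(k**2 + 11*k + 38)/(10*(k**3 + 11*k**2 + 38*k + 40)).
Δs = 4*(3*k + 10)/(k**5 + 20*k**4 + 155*k**3 + 580*k**2 + 1044*k + 720), as required.
Evaluate: s_(n+1) = (n**3 + 14*n**2 + 63*n + 50)/(10*(n**3 + 14*n**2 + 63*n + 90)); subtract s_(0) = 0 ⇒ S(n) = (n**3 + 14*n**2 + 63*n + 50)/(10*(n**3 + 14*n**2 + 63*n + 90)).

S(n) = (n**3 + 14*n**2 + 63*n + 50)/(10*(n**3 + 14*n**2 + 63*n + 90))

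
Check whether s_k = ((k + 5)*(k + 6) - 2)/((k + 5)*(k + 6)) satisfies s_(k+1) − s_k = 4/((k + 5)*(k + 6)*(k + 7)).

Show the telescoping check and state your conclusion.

s_(k+1) = ((k + 6)*(k + 7) - 2)/((k + 6)*(k + 7))
s_(k+1) − s_k = 4/(k**3 + 18*k**2 + 107*k + 210)
(s_(k+1) − s_k) − t_k = 0

valid (s_(k+1) − s_k reduces to t_k)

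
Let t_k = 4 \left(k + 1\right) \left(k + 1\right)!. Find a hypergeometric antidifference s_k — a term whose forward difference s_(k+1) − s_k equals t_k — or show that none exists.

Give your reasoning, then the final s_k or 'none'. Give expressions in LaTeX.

s_k = 4 \left(k + 1\right)!

Compute t_(k+1)/t_k: get (k + 2)**2/(k + 1).
Factor: A=k + 2; B=1; C=k + 1.
Key eq: (k + 2)·f(k+1) = (1)·f(k) + (k + 1).
Bound: deg f ≤ 0.
Coefficient equations give f(k) = 1.
Certificate R = B(k−1)f/C = 1/(k + 1) gives s_k = 4*factorial(k + 1).
Δs = 4*(k + 1)*factorial(k + 1), as required.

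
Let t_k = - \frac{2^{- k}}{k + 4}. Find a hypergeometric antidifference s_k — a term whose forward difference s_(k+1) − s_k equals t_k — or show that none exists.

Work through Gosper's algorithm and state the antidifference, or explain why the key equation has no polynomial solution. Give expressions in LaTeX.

not Gosper-summable; s_k does not exist

Compute t_(k+1)/t_k: get (k + 4)/(2*(k + 5)).
A = k/2 + 2, B = k + 5, C = 1.
Need (k/2 + 2)·f(k+1) − (k + 4)·f(k) = 1.
Degrees (1,1,0) ⇒ d ≤ -1.
deg f ≤ -1 is impossible — no certificate.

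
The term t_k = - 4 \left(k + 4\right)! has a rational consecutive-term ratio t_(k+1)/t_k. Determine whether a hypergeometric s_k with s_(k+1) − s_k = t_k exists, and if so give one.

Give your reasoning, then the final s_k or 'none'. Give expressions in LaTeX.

none (Gosper's algorithm certifies no s_k)

Step 1: r(k) = k + 5.
Factor: A=k + 5; B=1; C=1.
Key eq: (k + 5)·f(k+1) = (1)·f(k) + (1).
Bound: deg f ≤ -1.
d = -1 < 0 ⇒ no nonzero polynomial f; not summable.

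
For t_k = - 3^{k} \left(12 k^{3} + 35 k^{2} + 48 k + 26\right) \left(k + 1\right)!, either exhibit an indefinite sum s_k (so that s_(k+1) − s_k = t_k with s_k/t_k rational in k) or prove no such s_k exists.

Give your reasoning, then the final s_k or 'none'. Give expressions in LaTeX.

t_(k+1)/t_k = 3*(12*k**4 + 95*k**3 + 296*k**2 + 429*k + 242)/(12*k**3 + 35*k**2 + 48*k + 26).
A = 3*k + 6, B = 1, C = k**3 + 35*k**2/12 + 4*k + 13/6.
f must satisfy (3*k + 6)·f(k+1) − (1)·f(k) = k**3 + 35*k**2/12 + 4*k + 13/6.
Degrees (1,0,3) ⇒ d ≤ 2.
Solve for f: f(k) = (4*k**2 - 3*k + 4)/12 (degree 2 ≤ 2).
Then R = B(k−1)f/C = (4*k**2 - 3*k + 4)/(12*k**3 + 35*k**2 + 48*k + 26), so s_k = R(k)·t_k = -3**k*(4*k**2 - 3*k + 4)*factorial(k + 1).
Δs = -3**k*(12*k**3 + 35*k**2 + 48*k + 26)*factorial(k + 1), as required.

s_k = - 3^{k} \left(4 k^{2} - 3 k + 4\right) \left(k + 1\right)!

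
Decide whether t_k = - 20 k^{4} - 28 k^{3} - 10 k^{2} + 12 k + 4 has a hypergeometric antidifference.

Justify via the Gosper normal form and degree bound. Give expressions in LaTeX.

Yes. s_k = k \left(- 4 k^{4} + 3 k^{3} + 4 k^{2} + 4 k - 3\right).

Step 1: r(k) = (10*k**4 + 54*k**3 + 107*k**2 + 86*k + 21)/(10*k**4 + 14*k**3 + 5*k**2 - 6*k - 2).
Gosper form: A/B · C(k+1)/C(k) with A=1, B=1, C=k**4 + 7*k**3/5 + k**2/2 - 3*k/5 - 1/5.
Key eq: (1)·f(k+1) = (1)·f(k) + (k**4 + 7*k**3/5 + k**2/2 - 3*k/5 - 1/5).
d = 5 from the (0,0,4) case.
A polynomial solution: f(k) = k*(4*k**4 - 3*k**3 - 4*k**2 - 4*k + 3)/20.
So s_k = (B(k−1)f/C)·t_k = (k*(4*k**4 - 3*k**3 - 4*k**2 - 4*k + 3)/(2*(10*k**4 + 14*k**3 + 5*k**2 - 6*k - 2)))·t_k = k*(-4*k**4 + 3*k**3 + 4*k**2 + 4*k - 3).
Check: Δs_k = -20*k**4 - 28*k**3 - 10*k**2 + 12*k + 4. ✓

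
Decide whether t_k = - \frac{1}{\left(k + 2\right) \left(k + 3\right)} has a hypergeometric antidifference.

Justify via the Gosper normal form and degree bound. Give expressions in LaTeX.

t_(k+1)/t_k = (k + 2)/(k + 4).
Factor: A=k + 2; B=k + 4; C=1.
Solve (k + 2)·f(k+1) − (k + 3)·f(k) = 1.
deg f ≤ 1 (via 1,1,0).
Coefficient equations give f(k) = k/2.
Then R = B(k−1)f/C = k*(k + 3)/2, so s_k = R(k)·t_k = -k/(2*k + 4).
Δs = -1/(k**2 + 5*k + 6), as required.

Yes. s_k = - \frac{k}{2 k + 4}.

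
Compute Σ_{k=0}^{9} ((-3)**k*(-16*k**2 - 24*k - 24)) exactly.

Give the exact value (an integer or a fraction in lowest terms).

Σ = 23796744

Step 1: r(k) = 3*(-2*k**2 - 7*k - 8)/(2*k**2 + 3*k + 3).
Factor: A=-3; B=1; C=k**2 + 3*k/2 + 3/2.
Need (-3)·f(k+1) − (1)·f(k) = k**2 + 3*k/2 + 3/2.
deg f ≤ 2 (via 0,0,2).
Solving with deg f ≤ 2: f(k) = -(4*k**2 + 3)/16.
R(k) = B(k−1)·f(k)/C(k) = -(4*k**2 + 3)/(8*(2*k**2 + 3*k + 3)); s_k = R·t_k = (-3)**k*(4*k**2 + 3).
s_(k+1) − s_k = (-3)**k*(-16*k**2 - 24*k - 24) = t_k.
Sum = s_(10) − s_(0); s_(10) = 23796747, s_(0) = 3 ⇒ 23796744.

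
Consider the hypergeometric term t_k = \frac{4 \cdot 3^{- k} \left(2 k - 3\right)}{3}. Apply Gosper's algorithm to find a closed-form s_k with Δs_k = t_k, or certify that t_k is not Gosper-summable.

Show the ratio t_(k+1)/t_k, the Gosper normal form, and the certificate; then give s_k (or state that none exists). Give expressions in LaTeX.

Step 1: r(k) = (2*k - 1)/(3*(2*k - 3)).
So A=1/3 and B=1, with C=k - 3/2.
Key eq: (1/3)·f(k+1) = (1)·f(k) + (k - 3/2).
d = 1 from the (0,0,1) case.
Solving with deg f ≤ 1: f(k) = -3*(k - 1)/2.
Then R = B(k−1)f/C = -3*(k - 1)/(2*k - 3), so s_k = R(k)·t_k = 4*(1 - k)/3**k.
Verify: 4*(2*k - 3)/(3*3**k) matches t_k.

s_k = 4 \cdot 3^{- k} \left(1 - k\right)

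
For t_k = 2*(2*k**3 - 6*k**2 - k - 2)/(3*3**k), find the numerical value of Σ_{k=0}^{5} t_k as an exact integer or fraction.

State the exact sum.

r(k) = (2*k**3 - 7*k - 7)/(3*(2*k**3 - 6*k**2 - k - 2)) after simplifying.
Factor: A=1/3; B=1; C=k**3 - 3*k**2 - k/2 - 1.
Key eq: (1/3)·f(k+1) = (1)·f(k) + (k**3 - 3*k**2 - k/2 - 1).
Bound: deg f ≤ 3.
Match coefficients ⇒ f(k) = -3*(2*k**3 - 3*k**2 - k - 3)/4.
Certificate R = B(k−1)f/C = -3*(2*k**3 - 3*k**2 - k - 3)/(2*(2*k**3 - 6*k**2 - k - 2)) gives s_k = (-2*k**3 + 3*k**2 + k + 3)/3**k.
Verify: 2*(2*k**3 - 6*k**2 - k - 2)/(3*3**k) matches t_k.
Evaluate s at k=6 and k=0: -35/81 and 3; difference -278/81.

Σ = -278/81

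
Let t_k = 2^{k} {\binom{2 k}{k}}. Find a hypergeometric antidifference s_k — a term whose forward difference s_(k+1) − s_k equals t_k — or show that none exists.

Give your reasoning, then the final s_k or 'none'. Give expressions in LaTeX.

no hypergeometric antidifference exists

t_(k+1)/t_k = 4*(2*k + 1)/(k + 1).
A = 8*k + 4, B = k + 1, C = 1.
f must satisfy (8*k + 4)·f(k+1) − (k)·f(k) = 1.
Bound: deg f ≤ -1.
Negative degree bound (-1): no f exists, t_k not Gosper-summable.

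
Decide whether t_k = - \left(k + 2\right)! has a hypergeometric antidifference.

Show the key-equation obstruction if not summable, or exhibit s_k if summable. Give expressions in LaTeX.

No — negative degree bound, so no certificate f.

The ratio is k + 3.
So A=k + 3 and B=1, with C=1.
Key eq: (k + 3)·f(k+1) = (1)·f(k) + (1).
Degrees (1,0,0) ⇒ d ≤ -1.
Bound -1 < 0, so the key equation has no polynomial solution.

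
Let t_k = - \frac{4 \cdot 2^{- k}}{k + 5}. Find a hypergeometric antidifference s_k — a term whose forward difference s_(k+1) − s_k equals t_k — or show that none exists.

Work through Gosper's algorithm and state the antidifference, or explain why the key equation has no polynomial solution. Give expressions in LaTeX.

r(k) = (k + 5)/(2*(k + 6)) after simplifying.
So A=k/2 + 5/2 and B=k + 6, with C=1.
Set up (k/2 + 5/2)·f(k+1) − (k + 5)·f(k) − (1) = 0.
Degrees (1,1,0) ⇒ d ≤ -1.
d = -1 < 0 ⇒ no nonzero polynomial f; not summable.

none — t_k is not Gosper-summable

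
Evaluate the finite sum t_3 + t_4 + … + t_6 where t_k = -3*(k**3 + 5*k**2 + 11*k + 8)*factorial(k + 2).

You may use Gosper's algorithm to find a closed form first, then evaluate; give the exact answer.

Σ = -62047800

Ratio r(k) = (k**4 + 11*k**3 + 48*k**2 + 97*k + 75)/(k**3 + 5*k**2 + 11*k + 8).
A = k + 3, B = 1, C = k**3 + 5*k**2 + 11*k + 8.
f must satisfy (k + 3)·f(k+1) − (1)·f(k) = k**3 + 5*k**2 + 11*k + 8.
From deg A=1, deg B=0, deg C=3: d=2.
Solve for f: f(k) = k**2 + k + 1 (degree 2 ≤ 2).
So s_k = (B(k−1)f/C)·t_k = ((k**2 + k + 1)/(k**3 + 5*k**2 + 11*k + 8))·t_k = -3*(k**2 + k + 1)*factorial(k + 2).
Δs = -3*(k**3 + 5*k**2 + 11*k + 8)*factorial(k + 2), as required.
Sum = s_(7) − s_(3); s_(7) = -62052480, s_(3) = -4680 ⇒ -62047800.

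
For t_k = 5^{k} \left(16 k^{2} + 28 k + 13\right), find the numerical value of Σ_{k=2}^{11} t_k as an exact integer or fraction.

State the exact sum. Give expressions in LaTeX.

t_(k+1)/t_k = 5*(16*k**2 + 60*k + 57)/(16*k**2 + 28*k + 13).
Take A(k)=5, B(k)=1, C(k)=k**2 + 7*k/4 + 13/16.
Set up (5)·f(k+1) − (1)·f(k) − (k**2 + 7*k/4 + 13/16) = 0.
Bound: deg f ≤ 2.
Match coefficients ⇒ f(k) = (4*k**2 - 3*k + 2)/16.
So s_k = (B(k−1)f/C)·t_k = ((4*k**2 - 3*k + 2)/(16*k**2 + 28*k + 13))·t_k = 5**k*(4*k**2 - 3*k + 2).
Check: Δs_k = 5**k*(16*k**2 + 28*k + 13). ✓
Telescoping: Σ = s_(12) − s_(2) = 132324218750 − (300) = 132324218450.

Σ = 132324218450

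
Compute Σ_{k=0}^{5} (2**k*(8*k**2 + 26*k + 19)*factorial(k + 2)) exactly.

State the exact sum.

r(k) = 2*(8*k**3 + 66*k**2 + 179*k + 159)/(8*k**2 + 26*k + 19) after simplifying.
Gosper form: A/B · C(k+1)/C(k) with A=2*k + 6, B=1, C=k**2 + 13*k/4 + 19/8.
Need (2*k + 6)·f(k+1) − (1)·f(k) = k**2 + 13*k/4 + 19/8.
From deg A=1, deg B=0, deg C=2: d=1.
Coefficient equations give f(k) = (4*k - 1)/8.
R(k) = B(k−1)·f(k)/C(k) = (4*k - 1)/(8*k**2 + 26*k + 19); s_k = R·t_k = 2**k*(4*k - 1)*factorial(k + 2).
Check: Δs_k = 2**k*(8*k**2 + 26*k + 19)*factorial(k + 2). ✓
Evaluate s at k=6 and k=0: 59351040 and -2; difference 59351042.

Σ = 59351042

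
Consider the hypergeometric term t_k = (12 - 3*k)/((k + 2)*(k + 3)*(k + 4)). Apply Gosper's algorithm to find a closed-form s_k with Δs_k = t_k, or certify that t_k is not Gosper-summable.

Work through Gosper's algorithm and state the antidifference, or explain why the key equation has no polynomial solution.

Ratio r(k) = (k - 3)*(k + 2)/((k - 4)*(k + 5)).
Factor: A=k + 2; B=k + 5; C=k - 4.
Key eq: (k + 2)·f(k+1) = (k + 4)·f(k) + (k - 4).
d = 2 from the (1,1,1) case.
Match coefficients ⇒ f(k) = -k*(k + 11)/6.
Then R = B(k−1)f/C = -k*(k + 4)*(k + 11)/(6*(k - 4)), so s_k = R(k)·t_k = k*(k + 11)/(2*(k + 2)*(k + 3)).
Δs = 3*(4 - k)/(k**3 + 9*k**2 + 26*k + 24), as required.

s_k = k*(k + 11)/(2*(k + 2)*(k + 3))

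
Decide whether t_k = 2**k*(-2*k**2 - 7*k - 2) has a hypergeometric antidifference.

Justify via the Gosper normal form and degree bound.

The ratio is 2*(2*k**2 + 11*k + 11)/(2*k**2 + 7*k + 2).
Normal form (A,B,C) = (2, 1, k**2 + 7*k/2 + 1).
Solve (2)·f(k+1) − (1)·f(k) = k**2 + 7*k/2 + 1.
From deg A=0, deg B=0, deg C=2: d=2.
Solve for f: f(k) = k*(2*k - 1)/2 (degree 2 ≤ 2).
Certificate R = B(k−1)f/C = k*(2*k - 1)/(2*k**2 + 7*k + 2) gives s_k = 2**k*k*(1 - 2*k).
Check: Δs_k = 2**k*(-2*k**2 - 7*k - 2). ✓

Yes. s_k = 2**k*k*(1 - 2*k).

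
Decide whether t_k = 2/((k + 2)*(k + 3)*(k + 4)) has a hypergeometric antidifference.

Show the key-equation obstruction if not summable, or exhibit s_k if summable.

Yes. s_k = k*(k + 5)/(6*(k + 2)*(k + 3)).

r(k) = (k + 2)/(k + 5) after simplifying.
Gosper form: A/B · C(k+1)/C(k) with A=k + 2, B=k + 5, C=1.
Solve (k + 2)·f(k+1) − (k + 4)·f(k) = 1.
From deg A=1, deg B=1, deg C=0: d=2.
Solving with deg f ≤ 2: f(k) = k*(k + 5)/12.
Certificate R = B(k−1)f/C = k*(k + 4)*(k + 5)/12 gives s_k = k*(k + 5)/(6*(k + 2)*(k + 3)).
Δs = 2/(k**3 + 9*k**2 + 26*k + 24), as required.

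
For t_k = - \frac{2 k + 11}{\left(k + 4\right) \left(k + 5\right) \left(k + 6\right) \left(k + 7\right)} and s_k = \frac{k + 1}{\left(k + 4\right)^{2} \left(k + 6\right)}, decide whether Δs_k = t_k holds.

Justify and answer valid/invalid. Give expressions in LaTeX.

s_(k+1) = (k + 2)/((k + 5)**2*(k + 7))
s_(k+1) − s_k = -(k + 1)/((k + 4)**2*(k + 6)) + (k + 2)/((k + 5)**2*(k + 7))
(s_(k+1) − s_k) − t_k = 3*(3*k**2 + 31*k + 79)/(k**6 + 31*k**5 + 397*k**4 + 2689*k**3 + 10162*k**2 + 20320*k + 16800)

Invalid: residual \frac{3 \left(3 k^{2} + 31 k + 79\right)}{k^{6} + 31 k^{5} + 397 k^{4} + 2689 k^{3} + 10162 k^{2} + 20320 k + 16800} ≠ 0.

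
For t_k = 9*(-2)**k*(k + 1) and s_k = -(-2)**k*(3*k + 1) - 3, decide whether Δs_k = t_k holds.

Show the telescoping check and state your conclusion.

Valid: the claim telescopes to t_k.

s_(k+1) = 2*(-2)**k*(3*k + 4) - 3
s_(k+1) − s_k = 9*(-2)**k*(k + 1)
(s_(k+1) − s_k) − t_k = 0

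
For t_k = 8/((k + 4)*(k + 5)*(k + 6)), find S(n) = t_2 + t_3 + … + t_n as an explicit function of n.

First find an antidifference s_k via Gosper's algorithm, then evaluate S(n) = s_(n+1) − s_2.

r(k) = (k + 4)/(k + 7) after simplifying.
Factor: A=k + 4; B=k + 7; C=1.
Set up (k + 4)·f(k+1) − (k + 6)·f(k) − (1) = 0.
From deg A=1, deg B=1, deg C=0: d=2.
A polynomial solution: f(k) = k*(k + 9)/40.
Get s_k = R·t_k = k*(k + 9)/(5*(k + 4)*(k + 5)) with R(k) = B(k−1)f(k)/C(k) = k*(k + 6)*(k + 9)/40.
Check: Δs_k = 8/(k**3 + 15*k**2 + 74*k + 120). ✓
s_(n+1) = (n**2 + 11*n + 10)/(5*(n**2 + 11*n + 30)) and s_(2) = 11/105, so S(n) = 2*(n**2 + 11*n - 12)/(21*(n**2 + 11*n + 30)).

S(n) = 2*(n**2 + 11*n - 12)/(21*(n**2 + 11*n + 30))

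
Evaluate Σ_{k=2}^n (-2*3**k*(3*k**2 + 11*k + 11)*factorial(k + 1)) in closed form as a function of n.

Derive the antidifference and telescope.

t_(k+1)/t_k = 3*(3*k**3 + 23*k**2 + 59*k + 50)/(3*k**2 + 11*k + 11).
Gosper form: A/B · C(k+1)/C(k) with A=3*k + 6, B=1, C=k**2 + 11*k/3 + 11/3.
Solve (3*k + 6)·f(k+1) − (1)·f(k) = k**2 + 11*k/3 + 11/3.
deg f ≤ 1 (via 1,0,2).
Coefficient equations give f(k) = (k + 1)/3.
R(k) = B(k−1)·f(k)/C(k) = (k + 1)/(3*k**2 + 11*k + 11); s_k = R·t_k = -2*3**k*(k + 1)*factorial(k + 1).
Check: Δs_k = -2*3**k*(3*k**2 + 11*k + 11)*factorial(k + 1). ✓
Telescope: S(n) = s_(n+1) − s_(2) = -6*3**n*(n + 2)*factorial(n + 2) − (-324) = -6*3**n*n*factorial(n + 2) - 12*3**n*factorial(n + 2) + 324.

S(n) = -6*3**n*n*factorial(n + 2) - 12*3**n*factorial(n + 2) + 324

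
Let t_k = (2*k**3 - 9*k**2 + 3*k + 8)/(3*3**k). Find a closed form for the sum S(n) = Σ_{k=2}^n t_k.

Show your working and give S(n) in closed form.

r(k) = (2*k**3 - 3*k**2 - 9*k + 4)/(3*(2*k**3 - 9*k**2 + 3*k + 8)) after simplifying.
So A=1/3 and B=1, with C=k**3 - 9*k**2/2 + 3*k/2 + 4.
Set up (1/3)·f(k+1) − (1)·f(k) − (k**3 - 9*k**2/2 + 3*k/2 + 4) = 0.
Degrees (0,0,3) ⇒ d ≤ 3.
Solve for f: f(k) = -3*(k**3 - 3*k**2 + 3)/2 (degree 3 ≤ 3).
Get s_k = R·t_k = (-k**3 + 3*k**2 - 3)/3**k with R(k) = B(k−1)f(k)/C(k) = -3*(k**3 - 3*k**2 + 3)/(2*k**3 - 9*k**2 + 3*k + 8).
Δs = (2*k**3 - 9*k**2 + 3*k + 8)/(3*3**k), as required.
s_(n+1) = 3**(-n - 1)*(-n**3 + 3*n - 1) and s_(2) = 1/9, so S(n) = 3**(-n - 2)*(-3**n - 3*n**3 + 9*n - 3).

S(n) = 3**(-n - 2)*(-3**n - 3*n**3 + 9*n - 3)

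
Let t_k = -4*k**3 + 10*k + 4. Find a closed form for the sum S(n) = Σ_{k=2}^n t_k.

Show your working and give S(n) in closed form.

S(n) = -n**4 - 2*n**3 + 4*n**2 + 9*n - 10

Compute t_(k+1)/t_k: get (5*k - 2*(k + 1)**3 + 7)/(-2*k**3 + 5*k + 2).
So A=1 and B=1, with C=k**3 - 5*k/2 - 1.
f must satisfy (1)·f(k+1) − (1)·f(k) = k**3 - 5*k/2 - 1.
d = 4 from the (0,0,3) case.
Match coefficients ⇒ f(k) = k*(k**3 - 2*k**2 - 4*k + 1)/4.
R(k) = B(k−1)·f(k)/C(k) = k*(k**3 - 2*k**2 - 4*k + 1)/(2*(2*k**3 - 5*k - 2)); s_k = R·t_k = k*(-k**3 + 2*k**2 + 4*k - 1).
s_(k+1) − s_k = -4*k**3 + 10*k + 4 = t_k.
Σ_(k=2)^n t_k = s_(n+1) − s_(2) = (-n**4 - 2*n**3 + 4*n**2 + 9*n + 4) − (14), i.e. -n**4 - 2*n**3 + 4*n**2 + 9*n - 10.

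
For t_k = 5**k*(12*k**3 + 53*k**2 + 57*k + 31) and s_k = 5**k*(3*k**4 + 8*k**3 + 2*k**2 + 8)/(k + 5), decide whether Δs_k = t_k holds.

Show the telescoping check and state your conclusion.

Invalid: residual 5**k*(-36*k**4 - 330*k**3 - 960*k**2 - 954*k - 453)/(k**2 + 11*k + 30) ≠ 0.

s_(k+1) = 5**(k + 1)*(3*k**4 + 20*k**3 + 44*k**2 + 40*k + 21)/(k + 6)
s_(k+1) − s_k = 5**k*(12*k**5 + 149*k**4 + 670*k**3 + 1288*k**2 + 1097*k + 477)/(k**2 + 11*k + 30)
(s_(k+1) − s_k) − t_k = 5**k*(-36*k**4 - 330*k**3 - 960*k**2 - 954*k - 453)/(k**2 + 11*k + 30)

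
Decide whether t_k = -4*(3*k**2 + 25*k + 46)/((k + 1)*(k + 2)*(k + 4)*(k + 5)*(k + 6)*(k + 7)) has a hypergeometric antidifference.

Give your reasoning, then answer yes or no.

r(k) = (k + 1)*(k + 4)*(25*k + 3*(k + 1)**2 + 71)/((k + 3)*(k + 8)*(3*k**2 + 25*k + 46)) after simplifying.
Gosper form: A/B · C(k+1)/C(k) with A=k + 1, B=k + 8, C=k**3 + 34*k**2/3 + 121*k/3 + 46.
Solve (k + 1)·f(k+1) − (k + 7)·f(k) = k**3 + 34*k**2/3 + 121*k/3 + 46.
Bound: deg f ≤ 6.
Solving with deg f ≤ 6: f(k) = k*(k + 2)*(k + 3)*(k + 5)*(k**2 + 11*k + 34)/72.
R(k) = B(k−1)·f(k)/C(k) = k*(k + 2)*(k + 5)*(k + 7)*(k**2 + 11*k + 34)/(24*(3*k**2 + 25*k + 46)); s_k = R·t_k = k*(-k**2 - 11*k - 34)/(6*(k**3 + 11*k**2 + 34*k + 24)).
Verify: 4*(-3*k**2 - 25*k - 46)/(k**6 + 25*k**5 + 247*k**4 + 1219*k**3 + 3112*k**2 + 3796*k + 1680) matches t_k.

Yes. s_k = k*(-k**2 - 11*k - 34)/(6*(k**3 + 11*k**2 + 34*k + 24)).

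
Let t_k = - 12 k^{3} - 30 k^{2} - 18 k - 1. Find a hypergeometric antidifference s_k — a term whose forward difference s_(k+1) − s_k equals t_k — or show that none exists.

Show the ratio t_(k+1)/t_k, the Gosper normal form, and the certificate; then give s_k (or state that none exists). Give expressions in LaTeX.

s_k = k \left(- 3 k^{3} - 4 k^{2} + 3 k + 3\right)

The ratio is (12*k**3 + 66*k**2 + 114*k + 61)/(12*k**3 + 30*k**2 + 18*k + 1).
A = 1, B = 1, C = k**3 + 5*k**2/2 + 3*k/2 + 1/12.
Key eq: (1)·f(k+1) = (1)·f(k) + (k**3 + 5*k**2/2 + 3*k/2 + 1/12).
Degrees (0,0,3) ⇒ d ≤ 4.
A polynomial solution: f(k) = k*(3*k**3 + 4*k**2 - 3*k - 3)/12.
Certificate R = B(k−1)f/C = k*(3*k**3 + 4*k**2 - 3*k - 3)/(12*k**3 + 30*k**2 + 18*k + 1) gives s_k = k*(-3*k**3 - 4*k**2 + 3*k + 3).
Check: Δs_k = -12*k**3 - 30*k**2 - 18*k - 1. ✓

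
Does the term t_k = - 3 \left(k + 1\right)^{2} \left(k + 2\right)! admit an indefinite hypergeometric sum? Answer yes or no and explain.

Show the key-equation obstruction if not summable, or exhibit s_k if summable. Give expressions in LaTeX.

t_(k+1)/t_k = (k + 2)**2*(k + 3)/(k + 1)**2.
Take A(k)=k + 3, B(k)=1, C(k)=k**2 + 2*k + 1.
Solve (k + 3)·f(k+1) − (1)·f(k) = k**2 + 2*k + 1.
d = 1 from the (1,0,2) case.
Coefficient equations give f(k) = k - 1.
Then R = B(k−1)f/C = (k - 1)/(k + 1)**2, so s_k = R(k)·t_k = -3*(k - 1)*factorial(k + 2).
Δs = -3*(k + 1)**2*factorial(k + 2), as required.

Yes. s_k = - 3 \left(k - 1\right) \left(k + 2\right)!.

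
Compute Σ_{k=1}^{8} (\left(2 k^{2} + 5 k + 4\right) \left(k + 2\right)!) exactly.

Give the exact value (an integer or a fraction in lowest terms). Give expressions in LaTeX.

Σ = 678585594

Compute t_(k+1)/t_k: get (k + 3)*(5*k + 2*(k + 1)**2 + 9)/(2*k**2 + 5*k + 4).
Factor: A=k + 3; B=1; C=k**2 + 5*k/2 + 2.
f must satisfy (k + 3)·f(k+1) − (1)·f(k) = k**2 + 5*k/2 + 2.
Degrees (1,0,2) ⇒ d ≤ 1.
Coefficient equations give f(k) = (2*k - 1)/2.
R(k) = B(k−1)·f(k)/C(k) = (2*k - 1)/(2*k**2 + 5*k + 4); s_k = R·t_k = (2*k - 1)*factorial(k + 2).
Δs = (2*k**2 + 5*k + 4)*factorial(k + 2), as required.
Sum = s_(9) − s_(1); s_(9) = 678585600, s_(1) = 6 ⇒ 678585594.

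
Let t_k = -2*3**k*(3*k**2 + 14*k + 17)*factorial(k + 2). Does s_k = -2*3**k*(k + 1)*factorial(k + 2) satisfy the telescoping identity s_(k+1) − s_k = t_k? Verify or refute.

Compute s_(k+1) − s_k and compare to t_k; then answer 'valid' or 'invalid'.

s_(k+1) = -6*3**k*(k + 2)*factorial(k + 3)
s_(k+1) − s_k = -2*3**k*(3*k**2 + 14*k + 17)*factorial(k + 2)
(s_(k+1) − s_k) − t_k = 0

Valid — Δs_k = t_k.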